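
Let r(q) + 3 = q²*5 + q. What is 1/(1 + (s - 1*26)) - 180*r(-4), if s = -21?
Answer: -604441/46 ≈ -13140.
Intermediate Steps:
r(q) = -3 + q + 5*q² (r(q) = -3 + (q²*5 + q) = -3 + (5*q² + q) = -3 + (q + 5*q²) = -3 + q + 5*q²)
1/(1 + (s - 1*26)) - 180*r(-4) = 1/(1 + (-21 - 1*26)) - 180*(-3 - 4 + 5*(-4)²) = 1/(1 + (-21 - 26)) - 180*(-3 - 4 + 5*16) = 1/(1 - 47) - 180*(-3 - 4 + 80) = 1/(-46) - 180*73 = -1/46 - 30*438 = -1/46 - 13140 = -604441/46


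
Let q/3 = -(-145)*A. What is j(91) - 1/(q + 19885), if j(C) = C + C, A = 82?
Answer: 10111009/55555 ≈ 182.00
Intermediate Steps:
j(C) = 2*C
q = 35670 (q = 3*(-(-145)*82) = 3*(-1*(-11890)) = 3*11890 = 35670)
j(91) - 1/(q + 19885) = 2*91 - 1/(35670 + 19885) = 182 - 1/55555 = 10111009/55555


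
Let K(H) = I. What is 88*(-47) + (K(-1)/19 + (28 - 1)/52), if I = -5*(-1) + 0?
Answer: -4085595/988 ≈ -4135.2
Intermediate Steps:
I = 5 (I = 5 + 0 = 5)
K(H) = 5
88*(-47) + (K(-1)/19 + (28 - 1)/52) = 88*(-47) + (5/19 + (28 - 1)/52) = -4136 + (5*(1/19) + 27*(1/52)) = -4136 + (5/19 + 27/52) = -4136 + 773/988 = -4085595/988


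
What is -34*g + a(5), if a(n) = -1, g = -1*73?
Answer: 2481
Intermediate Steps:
g = -73
-34*g + a(5) = -34*(-73) - 1 = 2482 - 1 = 2481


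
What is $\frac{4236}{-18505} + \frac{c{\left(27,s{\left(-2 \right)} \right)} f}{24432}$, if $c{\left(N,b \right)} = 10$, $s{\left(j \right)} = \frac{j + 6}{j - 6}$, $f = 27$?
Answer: $- \frac{16416267}{75352360} \approx -0.21786$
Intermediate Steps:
$s{\left(j \right)} = \frac{6 + j}{-6 + j}$ ($s{\left(j \right)} = \frac{6 + j}{j - 6} = \frac{6 + j}{-6 + j}$)
$\frac{4236}{-18505} + \frac{c{\left(27,s{\left(-2 \right)} \right)} f}{24432} = \frac{4236}{-18505} + \frac{10 \cdot 27}{24432} = 4236 \left(- \frac{1}{18505}\right) + 270 \cdot \frac{1}{24432} = - \frac{4236}{18505} + \frac{45}{4072} = - \frac{16416267}{75352360}$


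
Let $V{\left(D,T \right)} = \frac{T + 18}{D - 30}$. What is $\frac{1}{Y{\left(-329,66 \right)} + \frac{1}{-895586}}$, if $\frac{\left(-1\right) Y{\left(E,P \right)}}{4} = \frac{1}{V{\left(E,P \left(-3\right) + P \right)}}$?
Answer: $- \frac{51048402}{643030805} \approx -0.079387$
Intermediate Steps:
$V{\left(D,T \right)} = \frac{18 + T}{-30 + D}$
$Y{\left(E,P \right)} = - \frac{4 \left(-30 + E\right)}{18 - 2 P}$ ($Y{\left(E,P \right)} = - \frac{4}{\frac{1}{-30 + E} \left(18 + \left(P \left(-3\right) + P\right)\right)} = - \frac{4}{\frac{1}{-30 + E} \left(18 + \left(- 3 P + P\right)\right)} = - \frac{4}{\frac{1}{-30 + E} \left(18 - 2 P\right)} = - 4 \frac{-30 + E}{18 - 2 P} = - \frac{4 \left(-30 + E\right)}{18 - 2 P}$)
$\frac{1}{Y{\left(-329,66 \right)} + \frac{1}{-895586}} = \frac{1}{\frac{2 \left(-30 - 329\right)}{-9 + 66} + \frac{1}{-895586}} = \frac{1}{2 \cdot \frac{1}{57} \left(-359\right) - \frac{1}{895586}} = \frac{1}{- \frac{718}{57} - \frac{1}{895586}} = \frac{1}{- \frac{643030805}{51048402}} = - \frac{51048402}{643030805}$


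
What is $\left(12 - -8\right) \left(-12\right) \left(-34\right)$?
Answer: $8160$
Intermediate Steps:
$\left(12 - -8\right) \left(-12\right) \left(-34\right) = \left(12 + 8\right) \left(-12\right) \left(-34\right) = 20 \left(-12\right) \left(-34\right) = \left(-240\right) \left(-34\right) = 8160$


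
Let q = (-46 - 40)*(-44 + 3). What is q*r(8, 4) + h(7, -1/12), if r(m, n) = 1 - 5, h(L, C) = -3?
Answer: -14107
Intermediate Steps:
r(m, n) = -4
q = 3526 (q = -86*(-41) = 3526)
q*r(8, 4) + h(7, -1/12) = 3526*(-4) - 3 = -14104 - 3 = -14107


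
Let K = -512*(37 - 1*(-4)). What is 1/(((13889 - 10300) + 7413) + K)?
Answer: -1/9990 ≈ -0.00010010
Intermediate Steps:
K = -20992 (K = -512*(37 + 4) = -512*41 = -20992)
1/(((13889 - 10300) + 7413) + K) = 1/(((13889 - 10300) + 7413) - 20992) = 1/((3589 + 7413) - 20992) = 1/(11002 - 20992) = 1/(-9990) = -1/9990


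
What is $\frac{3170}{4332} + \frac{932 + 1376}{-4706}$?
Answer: $\frac{1229941}{5096598} \approx 0.24133$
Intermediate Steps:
$\frac{3170}{4332} + \frac{932 + 1376}{-4706} = 3170 \cdot \frac{1}{4332} + 2308 \left(- \frac{1}{4706}\right) = \frac{1585}{2166} - \frac{1154}{2353} = \frac{1229941}{5096598}$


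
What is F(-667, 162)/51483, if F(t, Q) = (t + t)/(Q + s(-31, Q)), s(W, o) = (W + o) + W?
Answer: -667/6744273 ≈ -9.8899e-5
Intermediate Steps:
s(W, o) = o + 2*W
F(t, Q) = 2*t/(-62 + 2*Q) (F(t, Q) = (t + t)/(Q + (Q + 2*(-31))) = (2*t)/(Q + (Q - 62)) = (2*t)/(Q + (-62 + Q)) = (2*t)/(-62 + 2*Q) = 2*t/(-62 + 2*Q))
F(-667, 162)/51483 = -667/(-31 + 162)/51483 = -667/131*(1/51483) = -667*1/131*(1/51483) = -667/131*1/51483 = -667/6744273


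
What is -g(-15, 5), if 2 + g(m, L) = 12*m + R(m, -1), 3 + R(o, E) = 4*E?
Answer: 189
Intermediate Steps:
R(o, E) = -3 + 4*E
g(m, L) = -9 + 12*m (g(m, L) = -2 + (12*m + (-3 + 4*(-1))) = -2 + (12*m + (-3 - 4)) = -2 + (12*m - 7) = -2 + (-7 + 12*m) = -9 + 12*m)
-g(-15, 5) = -(-9 + 12*(-15)) = -(-9 - 180) = -1*(-189) = 189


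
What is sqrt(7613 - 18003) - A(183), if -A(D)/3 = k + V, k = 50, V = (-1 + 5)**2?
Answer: 198 + I*sqrt(10390) ≈ 198.0 + 101.93*I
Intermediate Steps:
V = 16 (V = 4**2 = 16)
A(D) = -198 (A(D) = -3*(50 + 16) = -3*66 = -198)
sqrt(7613 - 18003) - A(183) = sqrt(7613 - 18003) - 1*(-198) = sqrt(-10390) + 198 = I*sqrt(10390) + 198 = 198 + I*sqrt(10390)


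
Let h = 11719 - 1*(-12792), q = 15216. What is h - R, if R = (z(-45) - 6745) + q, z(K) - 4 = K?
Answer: 16081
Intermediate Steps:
z(K) = 4 + K
R = 8430 (R = ((4 - 45) - 6745) + 15216 = (-41 - 6745) + 15216 = -6786 + 15216 = 8430)
h = 24511 (h = 11719 + 12792 = 24511)
h - R = 24511 - 1*8430 = 24511 - 8430 = 16081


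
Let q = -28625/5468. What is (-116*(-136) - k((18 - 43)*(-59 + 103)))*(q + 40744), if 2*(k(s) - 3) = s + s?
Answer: 3758622173991/5468 ≈ 6.8739e+8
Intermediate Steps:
k(s) = 3 + s (k(s) = 3 + (s + s)/2 = 3 + (2*s)/2 = 3 + s)
q = -28625/5468 (q = -28625*1/5468 = -28625/5468 ≈ -5.2350)
(-116*(-136) - k((18 - 43)*(-59 + 103)))*(q + 40744) = (-116*(-136) - (3 + (18 - 43)*(-59 + 103)))*(-28625/5468 + 40744) = (15776 - (3 - 25*44))*(222759567/5468) = (15776 - (3 - 1100))*(222759567/5468) = (15776 - 1*(-1097))*(222759567/5468) = (15776 + 1097)*(222759567/5468) = 16873*(222759567/5468) = 3758622173991/5468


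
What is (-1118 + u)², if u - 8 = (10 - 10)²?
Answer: 1232100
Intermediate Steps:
u = 8 (u = 8 + (10 - 10)² = 8 + 0² = 8 + 0 = 8)
(-1118 + u)² = (-1118 + 8)² = (-1110)² = 1232100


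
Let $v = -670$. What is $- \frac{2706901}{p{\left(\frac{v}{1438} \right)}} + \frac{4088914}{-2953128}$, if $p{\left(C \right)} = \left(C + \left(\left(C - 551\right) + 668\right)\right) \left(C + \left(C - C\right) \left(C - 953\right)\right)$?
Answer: $\frac{2066190761767172569}{41279937989820} \approx 50053.0$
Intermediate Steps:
$p{\left(C \right)} = C \left(117 + 2 C\right)$ ($p{\left(C \right)} = \left(C + \left(\left(-551 + C\right) + 668\right)\right) \left(C + 0 \left(-953 + C\right)\right) = \left(C + \left(117 + C\right)\right) \left(C + 0\right) = \left(117 + 2 C\right) C = C \left(117 + 2 C\right)$)
$- \frac{2706901}{p{\left(\frac{v}{1438} \right)}} + \frac{4088914}{-2953128} = - \frac{2706901}{- \frac{670}{1438} \left(117 + 2 \left(- \frac{670}{1438}\right)\right)} + \frac{4088914}{-2953128} = - \frac{2706901}{\left(-670\right) \frac{1}{1438} \left(117 + 2 \left(\left(-670\right) \frac{1}{1438}\right)\right)} + 4088914 \left(- \frac{1}{2953128}\right) = - \frac{2706901}{\left(- \frac{335}{719}\right) \left(117 + 2 \left(- \frac{335}{719}\right)\right)} - \frac{2044457}{1476564} = - \frac{2706901}{\left(- \frac{335}{719}\right) \left(117 - \frac{670}{719}\right)} - \frac{2044457}{1476564} = - \frac{2706901}{\left(- \frac{335}{719}\right) \frac{83453}{719}} - \frac{2044457}{1476564} = - \frac{2706901}{- \frac{27956755}{516961}} - \frac{2044457}{1476564} = \left(-2706901\right) \left(- \frac{516961}{27956755}\right) - \frac{2044457}{1476564} = \frac{1399362247861}{27956755} - \frac{2044457}{1476564} = \frac{2066190761767172569}{41279937989820}$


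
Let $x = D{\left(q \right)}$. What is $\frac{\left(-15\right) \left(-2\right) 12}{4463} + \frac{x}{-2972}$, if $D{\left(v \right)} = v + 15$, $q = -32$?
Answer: $\frac{1145791}{13264036} \approx 0.086383$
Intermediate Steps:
$D{\left(v \right)} = 15 + v$
$x = -17$ ($x = 15 - 32 = -17$)
$\frac{\left(-15\right) \left(-2\right) 12}{4463} + \frac{x}{-2972} = \frac{\left(-15\right) \left(-2\right) 12}{4463} - \frac{17}{-2972} = 30 \cdot 12 \cdot \frac{1}{4463} - - \frac{17}{2972} = 360 \cdot \frac{1}{4463} + \frac{17}{2972} = \frac{360}{4463} + \frac{17}{2972} = \frac{1145791}{13264036}$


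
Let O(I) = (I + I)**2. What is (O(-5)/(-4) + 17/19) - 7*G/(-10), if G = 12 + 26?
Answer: 237/95 ≈ 2.4947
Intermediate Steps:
O(I) = 4*I**2 (O(I) = (2*I)**2 = 4*I**2)
G = 38
(O(-5)/(-4) + 17/19) - 7*G/(-10) = ((4*(-5)**2)/(-4) + 17/19) - 266/(-10) = ((4*25)*(-1/4) + 17*(1/19)) - 266*(-1)/10 = (100*(-1/4) + 17/19) - 7*(-19/5) = (-25 + 17/19) + 133/5 = -458/19 + 133/5 = 237/95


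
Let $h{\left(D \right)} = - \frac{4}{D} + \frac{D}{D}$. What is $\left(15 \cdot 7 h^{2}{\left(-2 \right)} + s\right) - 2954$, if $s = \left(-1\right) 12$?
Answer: $-2021$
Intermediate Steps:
$h{\left(D \right)} = 1 - \frac{4}{D}$ ($h{\left(D \right)} = - \frac{4}{D} + 1 = 1 - \frac{4}{D}$)
$s = -12$
$\left(15 \cdot 7 h^{2}{\left(-2 \right)} + s\right) - 2954 = \left(15 \cdot 7 \left(\frac{-4 - 2}{-2}\right)^{2} - 12\right) - 2954 = \left(105 \left(\left(- \frac{1}{2}\right) \left(-6\right)\right)^{2} - 12\right) - 2954 = \left(105 \cdot 3^{2} - 12\right) - 2954 = \left(105 \cdot 9 - 12\right) - 2954 = \left(945 - 12\right) - 2954 = 933 - 2954 = -2021$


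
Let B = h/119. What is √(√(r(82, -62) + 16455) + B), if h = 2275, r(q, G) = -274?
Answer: √(5525 + 289*√16181)/17 ≈ 12.096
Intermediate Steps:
B = 325/17 (B = 2275/119 = 2275*(1/119) = 325/17 ≈ 19.118)
√(√(r(82, -62) + 16455) + B) = √(√(-274 + 16455) + 325/17) = √(√16181 + 325/17) = √(325/17 + √16181)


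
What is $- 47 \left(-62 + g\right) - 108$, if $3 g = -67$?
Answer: $\frac{11567}{3} \approx 3855.7$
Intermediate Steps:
$g = - \frac{67}{3}$ ($g = \frac{1}{3} \left(-67\right) = - \frac{67}{3} \approx -22.333$)
$- 47 \left(-62 + g\right) - 108 = - 47 \left(-62 - \frac{67}{3}\right) - 108 = \left(-47\right) \left(- \frac{253}{3}\right) - 108 = \frac{11891}{3} - 108 = \frac{11567}{3}$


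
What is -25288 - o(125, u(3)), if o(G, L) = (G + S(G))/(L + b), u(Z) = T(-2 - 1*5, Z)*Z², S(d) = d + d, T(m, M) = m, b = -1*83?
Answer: -3691673/146 ≈ -25285.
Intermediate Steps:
b = -83
S(d) = 2*d
u(Z) = -7*Z² (u(Z) = (-2 - 1*5)*Z² = (-2 - 5)*Z² = -7*Z²)
o(G, L) = 3*G/(-83 + L) (o(G, L) = (G + 2*G)/(L - 83) = (3*G)/(-83 + L) = 3*G/(-83 + L))
-25288 - o(125, u(3)) = -25288 - 3*125/(-83 - 7*3²) = -25288 - 3*125/(-83 - 7*9) = -25288 - 3*125/(-83 - 63) = -25288 - 3*125/(-146) = -25288 - 3*125*(-1)/146 = -25288 - 1*(-375/146) = -25288 + 375/146 = -3691673/146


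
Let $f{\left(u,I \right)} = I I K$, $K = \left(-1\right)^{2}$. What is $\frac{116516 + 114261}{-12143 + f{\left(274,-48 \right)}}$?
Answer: $- \frac{230777}{9839} \approx -23.455$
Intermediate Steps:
$K = 1$
$f{\left(u,I \right)} = I^{2}$ ($f{\left(u,I \right)} = I I 1 = I^{2} \cdot 1 = I^{2}$)
$\frac{116516 + 114261}{-12143 + f{\left(274,-48 \right)}} = \frac{116516 + 114261}{-12143 + \left(-48\right)^{2}} = \frac{230777}{-12143 + 2304} = \frac{230777}{-9839} = 230777 \left(- \frac{1}{9839}\right) = - \frac{230777}{9839}$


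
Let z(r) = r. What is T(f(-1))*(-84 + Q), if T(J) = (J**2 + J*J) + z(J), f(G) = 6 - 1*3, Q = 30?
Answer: -1134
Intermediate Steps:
f(G) = 3 (f(G) = 6 - 3 = 3)
T(J) = J + 2*J**2 (T(J) = (J**2 + J*J) + J = (J**2 + J**2) + J = 2*J**2 + J = J + 2*J**2)
T(f(-1))*(-84 + Q) = (3*(1 + 2*3))*(-84 + 30) = (3*(1 + 6))*(-54) = (3*7)*(-54) = 21*(-54) = -1134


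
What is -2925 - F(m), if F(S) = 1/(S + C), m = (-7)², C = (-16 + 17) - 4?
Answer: -134551/46 ≈ -2925.0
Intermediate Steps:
C = -3 (C = 1 - 4 = -3)
m = 49
F(S) = 1/(-3 + S) (F(S) = 1/(S - 3) = 1/(-3 + S))
-2925 - F(m) = -2925 - 1/(-3 + 49) = -2925 - 1/46 = -134551/46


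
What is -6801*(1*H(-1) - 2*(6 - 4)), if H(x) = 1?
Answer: 20403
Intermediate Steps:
-6801*(1*H(-1) - 2*(6 - 4)) = -6801*(1*1 - 2*(6 - 4)) = -6801*(1 - 2*2) = -6801*(1 - 4) = -6801*(-3) = 20403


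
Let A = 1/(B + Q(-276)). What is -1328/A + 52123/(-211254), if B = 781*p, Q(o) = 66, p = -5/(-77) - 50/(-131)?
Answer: -106713031939415/193719918 ≈ -5.5086e+5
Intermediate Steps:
p = 4505/10087 (p = -5*(-1/77) - 50*(-1/131) = 5/77 + 50/131 = 4505/10087 ≈ 0.44661)
B = 319855/917 (B = 781*(4505/10087) = 319855/917 ≈ 348.81)
A = 917/380377 (A = 1/(319855/917 + 66) = 1/(380377/917) = 917/380377 ≈ 0.0024108)
-1328/A + 52123/(-211254) = -1328/917/380377 + 52123/(-211254) = -1328*380377/917 + 52123*(-1/211254) = -505140656/917 - 52123/211254 = -106713031939415/193719918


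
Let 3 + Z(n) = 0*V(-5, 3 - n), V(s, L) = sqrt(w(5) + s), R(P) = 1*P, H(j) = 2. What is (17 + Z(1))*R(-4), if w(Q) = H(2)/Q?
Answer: -56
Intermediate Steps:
R(P) = P
w(Q) = 2/Q
V(s, L) = sqrt(2/5 + s)
Z(n) = -3 (Z(n) = -3 + 0*(sqrt(10 + 25*(-5))/5) = -3 + 0*(sqrt(10 - 125)/5) = -3 + 0*(sqrt(-115)/5) = -3 + 0*((I*sqrt(115))/5) = -3 + 0*(I*sqrt(115)/5) = -3 + 0 = -3)
(17 + Z(1))*R(-4) = (17 - 3)*(-4) = 14*(-4) = -56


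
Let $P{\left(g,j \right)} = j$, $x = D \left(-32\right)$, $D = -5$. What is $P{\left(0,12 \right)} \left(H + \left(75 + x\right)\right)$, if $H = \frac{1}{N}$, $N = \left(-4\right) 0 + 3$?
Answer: $2824$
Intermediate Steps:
$x = 160$ ($x = \left(-5\right) \left(-32\right) = 160$)
$N = 3$ ($N = 0 + 3 = 3$)
$H = \frac{1}{3} \approx 0.33333$
$P{\left(0,12 \right)} \left(H + \left(75 + x\right)\right) = 12 \left(\frac{1}{3} + \left(75 + 160\right)\right) = 12 \left(\frac{1}{3} + 235\right) = 12 \cdot \frac{706}{3} = 2824$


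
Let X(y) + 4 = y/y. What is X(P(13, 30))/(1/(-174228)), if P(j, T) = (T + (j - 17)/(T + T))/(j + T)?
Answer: 522684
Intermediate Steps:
P(j, T) = (T + (-17 + j)/(2*T))/(T + j) (P(j, T) = (T + (-17 + j)/((2*T)))/(T + j) = (T + (-17 + j)*(1/(2*T)))/(T + j) = (T + (-17 + j)/(2*T))/(T + j))
X(y) = -3 (X(y) = -4 + y/y = -4 + 1 = -3)
X(P(13, 30))/(1/(-174228)) = -3/(1/(-174228)) = -3/(-1/174228) = -3*(-174228) = 522684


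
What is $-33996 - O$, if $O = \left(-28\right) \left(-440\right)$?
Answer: $-46316$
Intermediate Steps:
$O = 12320$
$-33996 - O = -33996 - 12320 = -46316$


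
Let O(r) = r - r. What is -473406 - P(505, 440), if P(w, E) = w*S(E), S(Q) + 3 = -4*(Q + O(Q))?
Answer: 416909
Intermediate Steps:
O(r) = 0
S(Q) = -3 - 4*Q (S(Q) = -3 - 4*(Q + 0) = -3 - 4*Q)
P(w, E) = w*(-3 - 4*E)
-473406 - P(505, 440) = -473406 - (-1)*505*(3 + 4*440) = -473406 - (-1)*505*(3 + 1760) = -473406 - (-1)*505*1763 = -473406 - 1*(-890315) = -473406 + 890315 = 416909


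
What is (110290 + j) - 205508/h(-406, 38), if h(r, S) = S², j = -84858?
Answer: 9129575/361 ≈ 25290.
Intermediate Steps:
(110290 + j) - 205508/h(-406, 38) = (110290 - 84858) - 205508/(38²) = 25432 - 205508/1444 = 25432 - 205508*1/1444 = 25432 - 51377/361 = 9129575/361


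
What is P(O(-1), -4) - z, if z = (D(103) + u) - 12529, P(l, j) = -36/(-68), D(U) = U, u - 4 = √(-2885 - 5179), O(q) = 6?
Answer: 211183/17 - 24*I*√14 ≈ 12423.0 - 89.8*I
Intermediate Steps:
u = 4 + 24*I*√14 (u = 4 + √(-2885 - 5179) = 4 + √(-8064) = 4 + 24*I*√14 ≈ 4.0 + 89.8*I)
P(l, j) = 9/17 (P(l, j) = -36*(-1/68) = 9/17)
z = -12422 + 24*I*√14 (z = (103 + (4 + 24*I*√14)) - 12529 = (107 + 24*I*√14) - 12529 = -12422 + 24*I*√14 ≈ -12422.0 + 89.8*I)
P(O(-1), -4) - z = 9/17 - (-12422 + 24*I*√14) = 9/17 + (12422 - 24*I*√14) = 211183/17 - 24*I*√14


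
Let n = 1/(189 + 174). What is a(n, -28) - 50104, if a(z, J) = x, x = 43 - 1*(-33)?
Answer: -50028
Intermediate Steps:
n = 1/363 ≈ 0.0027548
x = 76 (x = 43 + 33 = 76)
a(z, J) = 76
a(n, -28) - 50104 = 76 - 50104 = -50028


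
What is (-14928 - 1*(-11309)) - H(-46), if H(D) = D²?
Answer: -5735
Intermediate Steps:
(-14928 - 1*(-11309)) - H(-46) = (-14928 - 1*(-11309)) - 1*(-46)² = (-14928 + 11309) - 1*2116 = -3619 - 2116 = -5735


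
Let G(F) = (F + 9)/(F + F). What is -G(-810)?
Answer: -89/180 ≈ -0.49444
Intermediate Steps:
G(F) = (9 + F)/(2*F) (G(F) = (9 + F)/((2*F)) = (9 + F)*(1/(2*F)) = (9 + F)/(2*F))
-G(-810) = -(9 - 810)/(2*(-810)) = -(-1)*(-801)/(2*810) = -1*89/180 = -89/180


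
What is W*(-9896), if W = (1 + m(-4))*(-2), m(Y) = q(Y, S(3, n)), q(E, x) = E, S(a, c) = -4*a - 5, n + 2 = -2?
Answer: -59376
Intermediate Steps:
n = -4 (n = -2 - 2 = -4)
S(a, c) = -5 - 4*a
m(Y) = Y
W = 6 (W = (1 - 4)*(-2) = -3*(-2) = 6)
W*(-9896) = 6*(-9896) = -59376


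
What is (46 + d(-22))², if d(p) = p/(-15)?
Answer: 506944/225 ≈ 2253.1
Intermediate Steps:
d(p) = -p/15 (d(p) = p*(-1/15) = -p/15)
(46 + d(-22))² = (46 - 1/15*(-22))² = (46 + 22/15)² = (712/15)² = 506944/225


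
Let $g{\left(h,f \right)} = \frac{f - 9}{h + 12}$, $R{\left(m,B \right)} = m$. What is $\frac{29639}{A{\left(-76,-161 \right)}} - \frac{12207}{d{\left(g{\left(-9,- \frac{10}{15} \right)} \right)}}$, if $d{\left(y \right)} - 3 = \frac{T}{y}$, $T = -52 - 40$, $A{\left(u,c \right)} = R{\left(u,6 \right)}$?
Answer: $- \frac{18007971}{23180} \approx -776.88$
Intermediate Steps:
$A{\left(u,c \right)} = u$
$g{\left(h,f \right)} = \frac{-9 + f}{12 + h}$
$T = -92$ ($T = -52 - 40 = -92$)
$d{\left(y \right)} = 3 - \frac{92}{y}$
$\frac{29639}{A{\left(-76,-161 \right)}} - \frac{12207}{d{\left(g{\left(-9,- \frac{10}{15} \right)} \right)}} = \frac{29639}{-76} - \frac{12207}{3 - \frac{92}{\frac{1}{12 - 9} \left(-9 - \frac{10}{15}\right)}} = 29639 \left(- \frac{1}{76}\right) - \frac{12207}{3 - \frac{92}{\frac{1}{3} \left(-9 - \frac{2}{3}\right)}} = - \frac{29639}{76} - \frac{12207}{3 - \frac{92}{\frac{1}{3} \left(-9 - \frac{2}{3}\right)}} = - \frac{29639}{76} - \frac{12207}{3 - \frac{92}{\frac{1}{3} \left(- \frac{29}{3}\right)}} = - \frac{29639}{76} - \frac{12207}{3 - \frac{92}{- \frac{29}{9}}} = - \frac{29639}{76} - \frac{12207}{3 - - \frac{828}{29}} = - \frac{29639}{76} - \frac{12207}{3 + \frac{828}{29}} = - \frac{29639}{76} - \frac{12207}{\frac{915}{29}} = - \frac{29639}{76} - \frac{118001}{305} = - \frac{18007971}{23180}$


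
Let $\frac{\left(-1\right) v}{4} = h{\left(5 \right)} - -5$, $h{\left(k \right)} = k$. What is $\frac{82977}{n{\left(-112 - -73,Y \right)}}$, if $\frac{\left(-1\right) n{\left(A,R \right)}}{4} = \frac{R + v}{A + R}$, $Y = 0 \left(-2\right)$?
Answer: $- \frac{3236103}{160} \approx -20226.0$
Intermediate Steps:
$Y = 0$
$v = -40$ ($v = - 4 \left(5 - -5\right) = - 4 \left(5 + 5\right) = \left(-4\right) 10 = -40$)
$n{\left(A,R \right)} = - \frac{4 \left(-40 + R\right)}{A + R}$ ($n{\left(A,R \right)} = - 4 \frac{R - 40}{A + R} = - 4 \frac{-40 + R}{A + R} = - \frac{4 \left(-40 + R\right)}{A + R}$)
$\frac{82977}{n{\left(-112 - -73,Y \right)}} = \frac{82977}{4 \frac{1}{\left(-112 - -73\right) + 0} \left(40 - 0\right)} = \frac{82977}{4 \frac{1}{\left(-112 + 73\right) + 0} \left(40 + 0\right)} = \frac{82977}{4 \frac{1}{-39 + 0} \cdot 40} = \frac{82977}{4 \frac{1}{-39} \cdot 40} = \frac{82977}{4 \left(- \frac{1}{39}\right) 40} = \frac{82977}{- \frac{160}{39}} = 82977 \left(- \frac{39}{160}\right) = - \frac{3236103}{160}$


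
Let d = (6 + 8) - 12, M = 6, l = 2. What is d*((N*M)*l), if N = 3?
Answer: 72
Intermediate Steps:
d = 2 (d = 14 - 12 = 2)
d*((N*M)*l) = 2*((3*6)*2) = 2*(18*2) = 2*36 = 72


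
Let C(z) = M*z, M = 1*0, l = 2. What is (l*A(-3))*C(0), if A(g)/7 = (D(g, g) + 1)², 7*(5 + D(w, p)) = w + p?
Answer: 0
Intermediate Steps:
M = 0
D(w, p) = -5 + p/7 + w/7 (D(w, p) = -5 + (w + p)/7 = -5 + (p + w)/7 = -5 + (p/7 + w/7) = -5 + p/7 + w/7)
C(z) = 0 (C(z) = 0*z = 0)
A(g) = 7*(-4 + 2*g/7)² (A(g) = 7*((-5 + g/7 + g/7) + 1)² = 7*((-5 + 2*g/7) + 1)² = 7*(-4 + 2*g/7)²)
(l*A(-3))*C(0) = (2*(4*(-14 - 3)²/7))*0 = (2*((4/7)*(-17)²))*0 = (2*((4/7)*289))*0 = (2*(1156/7))*0 = (2312/7)*0 = 0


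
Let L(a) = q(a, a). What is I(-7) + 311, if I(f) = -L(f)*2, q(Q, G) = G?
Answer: 325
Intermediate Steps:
L(a) = a
I(f) = -2*f (I(f) = -f*2 = -2*f)
I(-7) + 311 = -2*(-7) + 311 = 14 + 311 = 325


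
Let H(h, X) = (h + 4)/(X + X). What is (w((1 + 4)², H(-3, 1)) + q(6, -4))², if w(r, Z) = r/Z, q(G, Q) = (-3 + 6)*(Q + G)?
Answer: 3136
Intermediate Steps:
H(h, X) = (4 + h)/(2*X) (H(h, X) = (4 + h)/((2*X)) = (4 + h)*(1/(2*X)) = (4 + h)/(2*X))
q(G, Q) = 3*G + 3*Q (q(G, Q) = 3*(G + Q) = 3*G + 3*Q)
(w((1 + 4)², H(-3, 1)) + q(6, -4))² = ((1 + 4)²/(((½)*(4 - 3)/1)) + (3*6 + 3*(-4)))² = (5²/(((½)*1*1)) + (18 - 12))² = (25/(½) + 6)² = (25*2 + 6)² = (50 + 6)² = 56² = 3136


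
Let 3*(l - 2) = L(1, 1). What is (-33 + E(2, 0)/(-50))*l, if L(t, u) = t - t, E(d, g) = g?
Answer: -66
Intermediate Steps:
L(t, u) = 0
l = 2 (l = 2 + (⅓)*0 = 2 + 0 = 2)
(-33 + E(2, 0)/(-50))*l = (-33 + 0/(-50))*2 = (-33 + 0*(-1/50))*2 = (-33 + 0)*2 = -33*2 = -66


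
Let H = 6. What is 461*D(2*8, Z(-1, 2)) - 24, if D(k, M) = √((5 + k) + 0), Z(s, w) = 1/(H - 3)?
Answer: -24 + 461*√21 ≈ 2088.6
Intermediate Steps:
Z(s, w) = ⅓ (Z(s, w) = 1/(6 - 3) = 1/3 = ⅓)
D(k, M) = √(5 + k)
461*D(2*8, Z(-1, 2)) - 24 = 461*√(5 + 2*8) - 24 = 461*√(5 + 16) - 24 = 461*√21 - 24 = -24 + 461*√21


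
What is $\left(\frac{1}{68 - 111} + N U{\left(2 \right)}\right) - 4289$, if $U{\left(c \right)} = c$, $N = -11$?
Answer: $- \frac{185374}{43} \approx -4311.0$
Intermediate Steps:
$\left(\frac{1}{68 - 111} + N U{\left(2 \right)}\right) - 4289 = \left(\frac{1}{68 - 111} - 22\right) - 4289 = \left(\frac{1}{-43} - 22\right) - 4289 = \left(- \frac{1}{43} - 22\right) - 4289 = - \frac{947}{43} - 4289 = - \frac{185374}{43}$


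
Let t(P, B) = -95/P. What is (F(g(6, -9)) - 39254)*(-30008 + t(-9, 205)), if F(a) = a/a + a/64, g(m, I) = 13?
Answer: 75358949987/64 ≈ 1.1775e+9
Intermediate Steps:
F(a) = 1 + a/64 (F(a) = 1 + a*(1/64) = 1 + a/64)
(F(g(6, -9)) - 39254)*(-30008 + t(-9, 205)) = ((1 + (1/64)*13) - 39254)*(-30008 - 95/(-9)) = ((1 + 13/64) - 39254)*(-30008 - 95*(-1/9)) = (77/64 - 39254)*(-30008 + 95/9) = -2512179/64*(-269977/9) = 75358949987/64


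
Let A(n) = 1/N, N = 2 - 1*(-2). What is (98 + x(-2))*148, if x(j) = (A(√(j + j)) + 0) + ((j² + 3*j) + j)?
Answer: 13949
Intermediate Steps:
N = 4 (N = 2 + 2 = 4)
A(n) = ¼ (A(n) = 1/4 = ¼)
x(j) = ¼ + j² + 4*j (x(j) = (¼ + 0) + ((j² + 3*j) + j) = ¼ + (j² + 4*j) = ¼ + j² + 4*j)
(98 + x(-2))*148 = (98 + (¼ + (-2)² + 4*(-2)))*148 = (98 + (¼ + 4 - 8))*148 = (98 - 15/4)*148 = (377/4)*148 = 13949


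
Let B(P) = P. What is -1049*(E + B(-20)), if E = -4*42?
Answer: 197212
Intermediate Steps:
E = -168
-1049*(E + B(-20)) = -1049*(-168 - 20) = -1049*(-188) = 197212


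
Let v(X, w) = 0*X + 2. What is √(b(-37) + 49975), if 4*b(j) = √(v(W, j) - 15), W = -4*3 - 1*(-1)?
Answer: √(199900 + I*√13)/2 ≈ 223.55 + 0.0020161*I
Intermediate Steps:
W = -11 (W = -12 + 1 = -11)
v(X, w) = 2 (v(X, w) = 0 + 2 = 2)
b(j) = I*√13/4 (b(j) = √(2 - 15)/4 = √(-13)/4 = (I*√13)/4 = I*√13/4)
√(b(-37) + 49975) = √(I*√13/4 + 49975) = √(49975 + I*√13/4)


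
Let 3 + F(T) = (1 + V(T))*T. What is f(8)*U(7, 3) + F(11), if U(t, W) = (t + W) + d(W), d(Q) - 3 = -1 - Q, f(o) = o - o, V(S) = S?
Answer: 129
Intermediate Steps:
f(o) = 0
d(Q) = 2 - Q (d(Q) = 3 + (-1 - Q) = 2 - Q)
U(t, W) = 2 + t (U(t, W) = (t + W) + (2 - W) = (W + t) + (2 - W) = 2 + t)
F(T) = -3 + T*(1 + T) (F(T) = -3 + (1 + T)*T = -3 + T*(1 + T))
f(8)*U(7, 3) + F(11) = 0*(2 + 7) + (-3 + 11 + 11**2) = 0*9 + (-3 + 11 + 121) = 0 + 129 = 129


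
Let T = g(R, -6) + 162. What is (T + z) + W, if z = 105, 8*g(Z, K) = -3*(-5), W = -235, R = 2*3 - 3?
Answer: 271/8 ≈ 33.875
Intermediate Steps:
R = 3 (R = 6 - 3 = 3)
g(Z, K) = 15/8 (g(Z, K) = (-3*(-5))/8 = (⅛)*15 = 15/8)
T = 1311/8 (T = 15/8 + 162 = 1311/8 ≈ 163.88)
(T + z) + W = (1311/8 + 105) - 235 = 2151/8 - 235 = 271/8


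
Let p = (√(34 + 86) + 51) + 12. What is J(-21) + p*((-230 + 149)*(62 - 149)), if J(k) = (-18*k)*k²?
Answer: 610659 + 14094*√30 ≈ 6.8786e+5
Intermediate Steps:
J(k) = -18*k³
p = 63 + 2*√30 (p = (√120 + 51) + 12 = (2*√30 + 51) + 12 = (51 + 2*√30) + 12 = 63 + 2*√30 ≈ 73.954)
J(-21) + p*((-230 + 149)*(62 - 149)) = -18*(-21)³ + (63 + 2*√30)*((-230 + 149)*(62 - 149)) = -18*(-9261) + (63 + 2*√30)*(-81*(-87)) = 166698 + (63 + 2*√30)*7047 = 166698 + (443961 + 14094*√30) = 610659 + 14094*√30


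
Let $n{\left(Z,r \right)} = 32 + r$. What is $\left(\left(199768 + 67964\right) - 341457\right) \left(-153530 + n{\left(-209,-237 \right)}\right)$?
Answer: $11334112875$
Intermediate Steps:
$\left(\left(199768 + 67964\right) - 341457\right) \left(-153530 + n{\left(-209,-237 \right)}\right) = \left(\left(199768 + 67964\right) - 341457\right) \left(-153530 + \left(32 - 237\right)\right) = \left(267732 - 341457\right) \left(-153530 - 205\right) = \left(-73725\right) \left(-153735\right) = 11334112875$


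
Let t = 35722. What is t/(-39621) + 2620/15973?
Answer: -466780486/632866233 ≈ -0.73757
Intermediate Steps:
t/(-39621) + 2620/15973 = 35722/(-39621) + 2620/15973 = 35722*(-1/39621) + 2620*(1/15973) = -35722/39621 + 2620/15973 = -466780486/632866233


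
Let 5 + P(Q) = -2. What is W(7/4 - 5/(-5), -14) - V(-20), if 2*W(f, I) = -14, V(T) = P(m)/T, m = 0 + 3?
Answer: -147/20 ≈ -7.3500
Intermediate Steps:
m = 3
P(Q) = -7 (P(Q) = -5 - 2 = -7)
V(T) = -7/T
W(f, I) = -7 (W(f, I) = (½)*(-14) = -7)
W(7/4 - 5/(-5), -14) - V(-20) = -7 - (-7)/(-20) = -7 - (-7)*(-1)/20 = -7 - 1*7/20 = -7 - 7/20 = -147/20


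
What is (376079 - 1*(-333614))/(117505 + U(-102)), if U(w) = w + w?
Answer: 709693/117301 ≈ 6.0502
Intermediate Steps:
U(w) = 2*w
(376079 - 1*(-333614))/(117505 + U(-102)) = (376079 - 1*(-333614))/(117505 + 2*(-102)) = (376079 + 333614)/(117505 - 204) = 709693/117301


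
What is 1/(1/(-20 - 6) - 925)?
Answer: -26/24051 ≈ -0.0010810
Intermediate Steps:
1/(1/(-20 - 6) - 925) = 1/(1/(-26) - 925) = 1/(-1/26 - 925) = 1/(-24051/26) = -26/24051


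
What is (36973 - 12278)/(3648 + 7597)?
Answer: 4939/2249 ≈ 2.1961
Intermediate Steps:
(36973 - 12278)/(3648 + 7597) = 24695/11245 = 24695*(1/11245) = 4939/2249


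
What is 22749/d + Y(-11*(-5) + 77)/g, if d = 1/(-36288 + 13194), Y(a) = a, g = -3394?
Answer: -891545094048/1697 ≈ -5.2537e+8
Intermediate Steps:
d = -1/23094 (d = 1/(-23094) = -1/23094 ≈ -4.3301e-5)
22749/d + Y(-11*(-5) + 77)/g = 22749/(-1/23094) + (-11*(-5) + 77)/(-3394) = 22749*(-23094) + (55 + 77)*(-1/3394) = -525365406 + 132*(-1/3394) = -525365406 - 66/1697 = -891545094048/1697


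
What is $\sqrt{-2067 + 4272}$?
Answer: $21 \sqrt{5} \approx 46.957$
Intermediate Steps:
$\sqrt{-2067 + 4272} = \sqrt{2205} = 21 \sqrt{5}$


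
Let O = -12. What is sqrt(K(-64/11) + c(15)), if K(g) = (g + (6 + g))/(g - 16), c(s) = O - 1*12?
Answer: I*sqrt(85470)/60 ≈ 4.8725*I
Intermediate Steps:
c(s) = -24 (c(s) = -12 - 1*12 = -12 - 12 = -24)
K(g) = (6 + 2*g)/(-16 + g)
sqrt(K(-64/11) + c(15)) = sqrt(2*(3 - 64/11)/(-16 - 64/11) - 24) = sqrt(2*(-31/11)/(-240/11) - 24) = sqrt(2*(-11/240)*(-31/11) - 24) = sqrt(31/120 - 24) = sqrt(-2849/120) = I*sqrt(85470)/60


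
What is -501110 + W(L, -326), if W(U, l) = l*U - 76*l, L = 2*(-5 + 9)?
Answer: -478942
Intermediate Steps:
L = 8 (L = 2*4 = 8)
W(U, l) = -76*l + U*l (W(U, l) = U*l - 76*l = -76*l + U*l)
-501110 + W(L, -326) = -501110 - 326*(-76 + 8) = -501110 - 326*(-68) = -501110 + 22168 = -478942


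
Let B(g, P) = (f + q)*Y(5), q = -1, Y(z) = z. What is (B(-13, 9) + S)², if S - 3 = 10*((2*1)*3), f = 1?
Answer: 3969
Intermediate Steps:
B(g, P) = 0 (B(g, P) = (1 - 1)*5 = 0*5 = 0)
S = 63 (S = 3 + 10*((2*1)*3) = 3 + 10*(2*3) = 3 + 10*6 = 3 + 60 = 63)
(B(-13, 9) + S)² = (0 + 63)² = 63² = 3969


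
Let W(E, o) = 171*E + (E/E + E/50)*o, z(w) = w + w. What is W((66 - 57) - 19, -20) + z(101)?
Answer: -1524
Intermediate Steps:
z(w) = 2*w
W(E, o) = 171*E + o*(1 + E/50) (W(E, o) = 171*E + (1 + E*(1/50))*o = 171*E + (1 + E/50)*o = 171*E + o*(1 + E/50))
W((66 - 57) - 19, -20) + z(101) = (-20 + 171*((66 - 57) - 19) + (1/50)*((66 - 57) - 19)*(-20)) + 2*101 = (-20 + 171*(9 - 19) + (1/50)*(9 - 19)*(-20)) + 202 = (-20 + 171*(-10) + (1/50)*(-10)*(-20)) + 202 = (-20 - 1710 + 4) + 202 = -1726 + 202 = -1524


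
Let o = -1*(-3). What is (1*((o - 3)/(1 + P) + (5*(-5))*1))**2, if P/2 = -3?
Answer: 625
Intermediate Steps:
P = -6 (P = 2*(-3) = -6)
o = 3
(1*((o - 3)/(1 + P) + (5*(-5))*1))**2 = (1*((3 - 3)/(1 - 6) + (5*(-5))*1))**2 = (1*(0/(-5) - 25*1))**2 = (1*(0*(-1/5) - 25))**2 = (1*(0 - 25))**2 = (1*(-25))**2 = (-25)**2 = 625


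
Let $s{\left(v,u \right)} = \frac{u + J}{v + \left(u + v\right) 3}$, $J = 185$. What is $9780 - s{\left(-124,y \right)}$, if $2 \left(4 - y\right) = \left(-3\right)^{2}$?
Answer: $\frac{9731469}{995} \approx 9780.4$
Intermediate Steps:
$y = - \frac{1}{2}$ ($y = 4 - \frac{\left(-3\right)^{2}}{2} = 4 - \frac{9}{2} = - \frac{1}{2} \approx -0.5$)
$s{\left(v,u \right)} = \frac{185 + u}{3 u + 4 v}$ ($s{\left(v,u \right)} = \frac{u + 185}{v + \left(u + v\right) 3} = \frac{185 + u}{v + \left(3 u + 3 v\right)} = \frac{185 + u}{3 u + 4 v}$)
$9780 - s{\left(-124,y \right)} = 9780 - \frac{185 - \frac{1}{2}}{3 \left(- \frac{1}{2}\right) + 4 \left(-124\right)} = 9780 - \frac{1}{- \frac{3}{2} - 496} \cdot \frac{369}{2} = 9780 - \frac{1}{- \frac{995}{2}} \cdot \frac{369}{2} = 9780 - \left(- \frac{2}{995}\right) \frac{369}{2} = 9780 - - \frac{369}{995} = 9780 + \frac{369}{995} = \frac{9731469}{995}$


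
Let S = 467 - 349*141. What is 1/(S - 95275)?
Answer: -1/144017 ≈ -6.9436e-6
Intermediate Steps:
S = -48742 (S = 467 - 49209 = -48742)
1/(S - 95275) = 1/(-48742 - 95275) = 1/(-144017) = -1/144017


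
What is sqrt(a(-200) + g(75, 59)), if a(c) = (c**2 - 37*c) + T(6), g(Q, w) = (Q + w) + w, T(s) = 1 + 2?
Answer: 2*sqrt(11899) ≈ 218.17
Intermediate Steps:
T(s) = 3
g(Q, w) = Q + 2*w
a(c) = 3 + c**2 - 37*c (a(c) = (c**2 - 37*c) + 3 = 3 + c**2 - 37*c)
sqrt(a(-200) + g(75, 59)) = sqrt((3 + (-200)**2 - 37*(-200)) + (75 + 2*59)) = sqrt((3 + 40000 + 7400) + (75 + 118)) = sqrt(47403 + 193) = sqrt(47596) = 2*sqrt(11899)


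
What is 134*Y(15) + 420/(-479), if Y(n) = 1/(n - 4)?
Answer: 59566/5269 ≈ 11.305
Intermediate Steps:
Y(n) = 1/(-4 + n)
134*Y(15) + 420/(-479) = 134/(-4 + 15) + 420/(-479) = 134/11 + 420*(-1/479) = 134*(1/11) - 420/479 = 134/11 - 420/479 = 59566/5269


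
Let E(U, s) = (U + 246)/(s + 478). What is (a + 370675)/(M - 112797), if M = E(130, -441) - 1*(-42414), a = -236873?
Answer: -4950674/2603795 ≈ -1.9013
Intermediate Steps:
E(U, s) = (246 + U)/(478 + s)
M = 1569694/37 (M = (246 + 130)/(478 - 441) - 1*(-42414) = 376/37 + 42414 = 1569694/37 ≈ 42424.)
(a + 370675)/(M - 112797) = (-236873 + 370675)/(1569694/37 - 112797) = 133802/(-2603795/37) = 133802*(-37/2603795) = -4950674/2603795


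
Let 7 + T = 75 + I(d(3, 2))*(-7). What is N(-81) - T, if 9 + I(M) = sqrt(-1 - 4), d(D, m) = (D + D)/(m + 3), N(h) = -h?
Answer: -50 + 7*I*sqrt(5) ≈ -50.0 + 15.652*I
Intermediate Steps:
d(D, m) = 2*D/(3 + m) (d(D, m) = (2*D)/(3 + m) = 2*D/(3 + m))
I(M) = -9 + I*sqrt(5) (I(M) = -9 + sqrt(-1 - 4) = -9 + sqrt(-5) = -9 + I*sqrt(5))
T = 131 - 7*I*sqrt(5) (T = -7 + (75 + (-9 + I*sqrt(5))*(-7)) = -7 + (75 + (63 - 7*I*sqrt(5))) = -7 + (138 - 7*I*sqrt(5)) = 131 - 7*I*sqrt(5) ≈ 131.0 - 15.652*I)
N(-81) - T = -1*(-81) - (131 - 7*I*sqrt(5)) = 81 + (-131 + 7*I*sqrt(5)) = -50 + 7*I*sqrt(5)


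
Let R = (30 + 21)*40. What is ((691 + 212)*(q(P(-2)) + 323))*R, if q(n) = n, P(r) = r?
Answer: 591320520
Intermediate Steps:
R = 2040 (R = 51*40 = 2040)
((691 + 212)*(q(P(-2)) + 323))*R = ((691 + 212)*(-2 + 323))*2040 = (903*321)*2040 = 289863*2040 = 591320520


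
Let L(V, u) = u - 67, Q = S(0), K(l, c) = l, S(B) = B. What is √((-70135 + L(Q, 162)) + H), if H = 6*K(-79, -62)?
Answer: I*√70514 ≈ 265.54*I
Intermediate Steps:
Q = 0
L(V, u) = -67 + u
H = -474 (H = 6*(-79) = -474)
√((-70135 + L(Q, 162)) + H) = √((-70135 + (-67 + 162)) - 474) = √((-70135 + 95) - 474) = √(-70040 - 474) = √(-70514) = I*√70514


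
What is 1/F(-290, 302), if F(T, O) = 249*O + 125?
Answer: 1/75323 ≈ 1.3276e-5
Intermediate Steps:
F(T, O) = 125 + 249*O
1/F(-290, 302) = 1/(125 + 249*302) = 1/(125 + 75198) = 1/75323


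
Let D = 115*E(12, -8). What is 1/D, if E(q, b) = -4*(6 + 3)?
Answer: -1/4140 ≈ -0.00024155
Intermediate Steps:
E(q, b) = -36 (E(q, b) = -4*9 = -36)
D = -4140 (D = 115*(-36) = -4140)
1/D = 1/(-4140) = -1/4140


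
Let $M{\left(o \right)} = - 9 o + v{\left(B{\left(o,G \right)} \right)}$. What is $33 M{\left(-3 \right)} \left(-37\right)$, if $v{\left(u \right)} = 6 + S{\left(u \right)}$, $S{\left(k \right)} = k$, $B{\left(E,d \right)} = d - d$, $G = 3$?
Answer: $-40293$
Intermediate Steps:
$B{\left(E,d \right)} = 0$
$v{\left(u \right)} = 6 + u$
$M{\left(o \right)} = 6 - 9 o$ ($M{\left(o \right)} = - 9 o + \left(6 + 0\right) = - 9 o + 6 = 6 - 9 o$)
$33 M{\left(-3 \right)} \left(-37\right) = 33 \left(6 - -27\right) \left(-37\right) = 33 \left(6 + 27\right) \left(-37\right) = 33 \cdot 33 \left(-37\right) = 1089 \left(-37\right) = -40293$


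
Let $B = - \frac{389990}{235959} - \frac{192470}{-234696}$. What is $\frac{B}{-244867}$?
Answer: $\frac{7685677385}{2260066640071548} \approx 3.4006 \cdot 10^{-6}$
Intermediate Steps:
$B = - \frac{7685677385}{9229772244}$ ($B = \left(-389990\right) \frac{1}{235959} - - \frac{96235}{117348} = - \frac{389990}{235959} + \frac{96235}{117348} = - \frac{7685677385}{9229772244} \approx -0.8327$)
$\frac{B}{-244867} = - \frac{7685677385}{9229772244 \left(-244867\right)} = \left(- \frac{7685677385}{9229772244}\right) \left(- \frac{1}{244867}\right) = \frac{7685677385}{2260066640071548}$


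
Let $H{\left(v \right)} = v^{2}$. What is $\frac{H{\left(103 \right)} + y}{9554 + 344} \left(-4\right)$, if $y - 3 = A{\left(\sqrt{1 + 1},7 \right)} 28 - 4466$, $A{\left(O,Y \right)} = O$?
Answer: $- \frac{1756}{707} - \frac{8 \sqrt{2}}{707} \approx -2.4997$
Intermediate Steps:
$y = -4463 + 28 \sqrt{2}$ ($y = 3 - \left(4466 - \sqrt{1 + 1} \cdot 28\right) = 3 - \left(4466 - \sqrt{2} \cdot 28\right) = 3 - \left(4466 - 28 \sqrt{2}\right) = -4463 + 28 \sqrt{2} \approx -4423.4$)
$\frac{H{\left(103 \right)} + y}{9554 + 344} \left(-4\right) = \frac{103^{2} - \left(4463 - 28 \sqrt{2}\right)}{9554 + 344} \left(-4\right) = \frac{10609 - \left(4463 - 28 \sqrt{2}\right)}{9898} \left(-4\right) = \left(6146 + 28 \sqrt{2}\right) \frac{1}{9898} \left(-4\right) = \left(\frac{439}{707} + \frac{2 \sqrt{2}}{707}\right) \left(-4\right) = - \frac{1756}{707} - \frac{8 \sqrt{2}}{707}$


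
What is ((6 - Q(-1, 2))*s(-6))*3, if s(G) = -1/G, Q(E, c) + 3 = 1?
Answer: 4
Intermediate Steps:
Q(E, c) = -2 (Q(E, c) = -3 + 1 = -2)
((6 - Q(-1, 2))*s(-6))*3 = ((6 - 1*(-2))*(-1/(-6)))*3 = ((6 + 2)*(-1*(-⅙)))*3 = (8*(⅙))*3 = (4/3)*3 = 4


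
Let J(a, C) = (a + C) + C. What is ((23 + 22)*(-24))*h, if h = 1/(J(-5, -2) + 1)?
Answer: 135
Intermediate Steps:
J(a, C) = a + 2*C (J(a, C) = (C + a) + C = a + 2*C)
h = -⅛ (h = 1/((-5 + 2*(-2)) + 1) = 1/((-5 - 4) + 1) = 1/(-9 + 1) = 1/(-8) = -⅛ ≈ -0.12500)
((23 + 22)*(-24))*h = ((23 + 22)*(-24))*(-⅛) = (45*(-24))*(-⅛) = -1080*(-⅛) = 135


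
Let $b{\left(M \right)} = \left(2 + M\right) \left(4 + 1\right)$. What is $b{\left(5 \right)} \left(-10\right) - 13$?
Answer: $-363$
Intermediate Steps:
$b{\left(M \right)} = 10 + 5 M$ ($b{\left(M \right)} = \left(2 + M\right) 5 = 10 + 5 M$)
$b{\left(5 \right)} \left(-10\right) - 13 = \left(10 + 5 \cdot 5\right) \left(-10\right) - 13 = \left(10 + 25\right) \left(-10\right) - 13 = 35 \left(-10\right) - 13 = -350 - 13 = -363$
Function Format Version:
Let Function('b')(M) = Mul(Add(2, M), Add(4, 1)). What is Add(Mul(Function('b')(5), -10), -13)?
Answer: -363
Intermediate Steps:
Function('b')(M) = Add(10, Mul(5, M)) (Function('b')(M) = Mul(Add(2, M), 5) = Add(10, Mul(5, M)))
Add(Mul(Function('b')(5), -10), -13) = Add(Mul(Add(10, Mul(5, 5)), -10), -13) = Add(Mul(Add(10, 25), -10), -13) = Add(Mul(35, -10), -13) = Add(-350, -13) = -363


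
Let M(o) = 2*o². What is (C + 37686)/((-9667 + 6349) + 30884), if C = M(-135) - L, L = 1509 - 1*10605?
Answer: 41616/13783 ≈ 3.0194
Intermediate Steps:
L = -9096 (L = 1509 - 10605 = -9096)
C = 45546 (C = 2*(-135)² - 1*(-9096) = 2*18225 + 9096 = 36450 + 9096 = 45546)
(C + 37686)/((-9667 + 6349) + 30884) = (45546 + 37686)/((-9667 + 6349) + 30884) = 83232/(-3318 + 30884) = 83232/27566 = 83232*(1/27566) = 41616/13783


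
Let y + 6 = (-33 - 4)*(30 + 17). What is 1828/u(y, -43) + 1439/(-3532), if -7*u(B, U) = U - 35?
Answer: 22541615/137748 ≈ 163.64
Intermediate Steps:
y = -1745 (y = -6 + (-33 - 4)*(30 + 17) = -6 - 37*47 = -6 - 1739 = -1745)
u(B, U) = 5 - U/7 (u(B, U) = -(U - 35)/7 = -(-35 + U)/7 = 5 - U/7)
1828/u(y, -43) + 1439/(-3532) = 1828/(5 - 1/7*(-43)) + 1439/(-3532) = 1828/(5 + 43/7) + 1439*(-1/3532) = 1828/(78/7) - 1439/3532 = 1828*(7/78) - 1439/3532 = 6398/39 - 1439/3532 = 22541615/137748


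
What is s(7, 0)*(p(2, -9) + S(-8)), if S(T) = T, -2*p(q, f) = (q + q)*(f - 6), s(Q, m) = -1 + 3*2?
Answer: 110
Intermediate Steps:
s(Q, m) = 5 (s(Q, m) = -1 + 6 = 5)
p(q, f) = -q*(-6 + f) (p(q, f) = -(q + q)*(f - 6)/2 = -2*q*(-6 + f)/2 = -q*(-6 + f))
s(7, 0)*(p(2, -9) + S(-8)) = 5*(2*(6 - 1*(-9)) - 8) = 5*(2*(6 + 9) - 8) = 5*(2*15 - 8) = 5*(30 - 8) = 5*22 = 110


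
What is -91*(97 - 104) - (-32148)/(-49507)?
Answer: 31503811/49507 ≈ 636.35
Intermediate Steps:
-91*(97 - 104) - (-32148)/(-49507) = -91*(-7) - (-32148)*(-1)/49507 = 637 - 1*32148/49507 = 637 - 32148/49507 = 31503811/49507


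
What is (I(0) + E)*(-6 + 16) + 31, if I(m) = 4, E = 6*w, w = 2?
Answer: 191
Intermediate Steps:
E = 12 (E = 6*2 = 12)
(I(0) + E)*(-6 + 16) + 31 = (4 + 12)*(-6 + 16) + 31 = 16*10 + 31 = 160 + 31 = 191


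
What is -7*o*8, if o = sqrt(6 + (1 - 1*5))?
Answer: -56*sqrt(2) ≈ -79.196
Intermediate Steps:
o = sqrt(2) (o = sqrt(6 + (1 - 5)) = sqrt(6 - 4) = sqrt(2) ≈ 1.4142)
-7*o*8 = -7*sqrt(2)*8 = -56*sqrt(2)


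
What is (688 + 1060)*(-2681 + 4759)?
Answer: 3632344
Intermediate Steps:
(688 + 1060)*(-2681 + 4759) = 1748*2078 = 3632344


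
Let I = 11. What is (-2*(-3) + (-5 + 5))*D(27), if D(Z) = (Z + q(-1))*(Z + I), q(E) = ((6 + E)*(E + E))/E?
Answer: 8436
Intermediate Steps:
q(E) = 12 + 2*E (q(E) = ((6 + E)*(2*E))/E = (2*E*(6 + E))/E = 12 + 2*E)
D(Z) = (10 + Z)*(11 + Z) (D(Z) = (Z + (12 + 2*(-1)))*(Z + 11) = (Z + (12 - 2))*(11 + Z) = (Z + 10)*(11 + Z) = (10 + Z)*(11 + Z))
(-2*(-3) + (-5 + 5))*D(27) = (-2*(-3) + (-5 + 5))*(110 + 27² + 21*27) = (6 + 0)*(110 + 729 + 567) = 6*1406 = 8436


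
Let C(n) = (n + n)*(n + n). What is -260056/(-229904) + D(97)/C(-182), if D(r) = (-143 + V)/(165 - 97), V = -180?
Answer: 8613821933/7615340096 ≈ 1.1311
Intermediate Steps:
C(n) = 4*n² (C(n) = (2*n)*(2*n) = 4*n²)
D(r) = -19/4 (D(r) = (-143 - 180)/(165 - 97) = -323/68 = -323*1/68 = -19/4)
-260056/(-229904) + D(97)/C(-182) = -260056/(-229904) - 19/(4*(4*(-182)²)) = -260056*(-1/229904) - 19/(4*(4*33124)) = 32507/28738 - 19/4/132496 = 32507/28738 - 19/4*1/132496 = 32507/28738 - 19/529984 = 8613821933/7615340096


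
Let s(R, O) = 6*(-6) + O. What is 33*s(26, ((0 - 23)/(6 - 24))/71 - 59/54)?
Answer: -781792/639 ≈ -1223.5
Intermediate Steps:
s(R, O) = -36 + O
33*s(26, ((0 - 23)/(6 - 24))/71 - 59/54) = 33*(-36 + (((0 - 23)/(6 - 24))/71 - 59/54)) = 33*(-36 + (-23/(-18)*(1/71) - 59*1/54)) = 33*(-36 + (-23*(-1/18)*(1/71) - 59/54)) = 33*(-36 + ((23/18)*(1/71) - 59/54)) = 33*(-36 + (23/1278 - 59/54)) = 33*(-36 - 2060/1917) = 33*(-71072/1917) = -781792/639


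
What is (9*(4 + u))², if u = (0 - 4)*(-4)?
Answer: 32400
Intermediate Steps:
u = 16 (u = -4*(-4) = 16)
(9*(4 + u))² = (9*(4 + 16))² = (9*20)² = 180² = 32400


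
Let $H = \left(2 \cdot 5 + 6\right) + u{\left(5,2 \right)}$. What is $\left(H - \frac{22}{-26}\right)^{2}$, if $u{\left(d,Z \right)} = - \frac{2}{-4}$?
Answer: $\frac{203401}{676} \approx 300.89$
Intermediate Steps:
$u{\left(d,Z \right)} = \frac{1}{2}$ ($u{\left(d,Z \right)} = \left(-2\right) \left(- \frac{1}{4}\right) = \frac{1}{2}$)
$H = \frac{33}{2}$ ($H = \left(2 \cdot 5 + 6\right) + \frac{1}{2} = \left(10 + 6\right) + \frac{1}{2} = 16 + \frac{1}{2} = \frac{33}{2} \approx 16.5$)
$\left(H - \frac{22}{-26}\right)^{2} = \left(\frac{33}{2} - \frac{22}{-26}\right)^{2} = \left(\frac{33}{2} - - \frac{11}{13}\right)^{2} = \left(\frac{33}{2} + \frac{11}{13}\right)^{2} = \left(\frac{451}{26}\right)^{2} = \frac{203401}{676}$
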